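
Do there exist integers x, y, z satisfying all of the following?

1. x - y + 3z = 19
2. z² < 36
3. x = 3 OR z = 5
Yes

Take x = 2, y = -2, z = 5. Substituting into each constraint:
  (1) 2 + 2 + 3(5) = 19 ✓
  (2) z² = (5)² = 25, and 25 < 36 ✓
  (3) z = 5, target 5 ✓ (second branch holds)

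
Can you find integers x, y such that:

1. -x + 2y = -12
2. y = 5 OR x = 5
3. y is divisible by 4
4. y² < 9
No

A contradictory subset is {-x + 2y = -12, y = 5 OR x = 5, y² < 9}. No integer assignment can satisfy these jointly:

  - -x + 2y = -12: is a linear equation tying the variables together
  - y = 5 OR x = 5: forces a choice: either y = 5 or x = 5
  - y² < 9: restricts y to |y| ≤ 2

Split on the disjunction (y = 5 OR x = 5):
  • If y = 5: this contradicts y² < 9, which requires |y| ≤ 2.
  • If x = 5: with x = 5, every remaining term of the linear equation is divisible by 2, so the left side is ≡ 0 (mod 2); but the right side -7 ≡ 1 (mod 2). No integers can satisfy it.
Both branches are infeasible, so the system has no integer solution.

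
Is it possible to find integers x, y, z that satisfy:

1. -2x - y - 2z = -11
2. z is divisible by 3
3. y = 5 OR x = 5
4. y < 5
Yes

Take x = 5, y = 1, z = 0. Substituting into each constraint:
  (1) -2(5) + (-1) - 2(0) = -11 ✓
  (2) 0 = 3 × 0, remainder 0 ✓
  (3) x = 5, target 5 ✓ (second branch holds)
  (4) 1 < 5 ✓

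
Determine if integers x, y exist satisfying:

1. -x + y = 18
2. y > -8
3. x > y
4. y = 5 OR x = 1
No

A contradictory subset is {-x + y = 18, x > y}. No integer assignment can satisfy these jointly:

  - -x + y = 18: is a linear equation tying the variables together
  - x > y: bounds one variable relative to another variable

From the equation, x − y = -18, i.e. x − y = -18; but x > y requires x − y ≥ 1. Contradiction.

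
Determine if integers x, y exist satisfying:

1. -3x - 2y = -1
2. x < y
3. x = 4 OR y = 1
No

The full constraint system is jointly infeasible over the integers. Each constraint and what it forces:

  - -3x - 2y = -1: is a linear equation tying the variables together
  - x < y: bounds one variable relative to another variable
  - x = 4 OR y = 1: forces a choice: either x = 4 or y = 1

Split on the disjunction (x = 4 OR y = 1):
  • If x = 4: with x = 4, every remaining term of the linear equation is divisible by 2, so the left side is ≡ 0 (mod 2); but the right side 11 ≡ 1 (mod 2). No integers can satisfy it.
  • If y = 1: with y = 1, every remaining term of the linear equation is divisible by 3, so the left side is ≡ 0 (mod 3); but the right side 1 ≡ 1 (mod 3). No integers can satisfy it.
Both branches are infeasible, so the system has no integer solution.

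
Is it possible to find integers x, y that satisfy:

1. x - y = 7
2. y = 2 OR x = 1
Yes

Take x = 1, y = -6. Substituting into each constraint:
  (1) 1 + 6 = 7 ✓
  (2) x = 1, target 1 ✓ (second branch holds)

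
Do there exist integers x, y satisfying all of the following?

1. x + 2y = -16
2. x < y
Yes

Take x = -16, y = 0. Substituting into each constraint:
  (1) (-16) + 2(0) = -16 ✓
  (2) -16 < 0 ✓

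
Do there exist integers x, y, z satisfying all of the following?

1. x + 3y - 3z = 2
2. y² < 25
Yes

Take x = 2, y = 0, z = 0. Substituting into each constraint:
  (1) 2 + 3(0) - 3(0) = 2 ✓
  (2) y² = (0)² = 0, and 0 < 25 ✓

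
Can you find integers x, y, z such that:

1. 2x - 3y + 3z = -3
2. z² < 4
Yes

Take x = 0, y = 1, z = 0. Substituting into each constraint:
  (1) 2(0) - 3(1) + 3(0) = -3 ✓
  (2) z² = (0)² = 0, and 0 < 4 ✓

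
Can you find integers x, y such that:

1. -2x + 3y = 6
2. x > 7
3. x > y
Yes

Take x = 9, y = 8. Substituting into each constraint:
  (1) -2(9) + 3(8) = 6 ✓
  (2) 9 > 7 ✓
  (3) 9 > 8 ✓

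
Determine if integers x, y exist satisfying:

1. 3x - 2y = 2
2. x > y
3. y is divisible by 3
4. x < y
No

A contradictory subset is {x > y, x < y}. No integer assignment can satisfy these jointly:

  - x > y: bounds one variable relative to another variable
  - x < y: bounds one variable relative to another variable

Direct contradiction: x > y and y > x cannot both hold.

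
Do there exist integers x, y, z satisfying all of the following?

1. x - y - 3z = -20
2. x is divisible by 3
Yes

Take x = 0, y = 20, z = 0. Substituting into each constraint:
  (1) 0 + (-20) - 3(0) = -20 ✓
  (2) 0 = 3 × 0, remainder 0 ✓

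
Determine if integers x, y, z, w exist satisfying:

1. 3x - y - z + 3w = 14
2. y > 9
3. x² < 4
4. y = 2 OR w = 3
Yes

Take x = -1, y = 10, z = -18, w = 3. Substituting into each constraint:
  (1) 3(-1) + (-10) + 18 + 3(3) = 14 ✓
  (2) 10 > 9 ✓
  (3) x² = (-1)² = 1, and 1 < 4 ✓
  (4) w = 3, target 3 ✓ (second branch holds)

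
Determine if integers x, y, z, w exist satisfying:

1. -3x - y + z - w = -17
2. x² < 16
Yes

Take x = 0, y = 0, z = -17, w = 0. Substituting into each constraint:
  (1) -3(0) + 0 + (-17) + 0 = -17 ✓
  (2) x² = (0)² = 0, and 0 < 16 ✓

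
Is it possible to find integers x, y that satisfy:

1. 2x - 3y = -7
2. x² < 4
Yes

Take x = 1, y = 3. Substituting into each constraint:
  (1) 2(1) - 3(3) = -7 ✓
  (2) x² = (1)² = 1, and 1 < 4 ✓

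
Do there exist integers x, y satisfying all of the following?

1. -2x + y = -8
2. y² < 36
Yes

Take x = 4, y = 0. Substituting into each constraint:
  (1) -2(4) + 0 = -8 ✓
  (2) y² = (0)² = 0, and 0 < 36 ✓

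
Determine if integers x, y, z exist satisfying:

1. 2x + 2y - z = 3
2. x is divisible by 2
Yes

Take x = 0, y = 0, z = -3. Substituting into each constraint:
  (1) 2(0) + 2(0) + 3 = 3 ✓
  (2) 0 = 2 × 0, remainder 0 ✓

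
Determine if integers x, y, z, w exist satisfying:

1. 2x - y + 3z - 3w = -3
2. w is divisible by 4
Yes

Take x = 0, y = 0, z = -1, w = 0. Substituting into each constraint:
  (1) 2(0) + 0 + 3(-1) - 3(0) = -3 ✓
  (2) 0 = 4 × 0, remainder 0 ✓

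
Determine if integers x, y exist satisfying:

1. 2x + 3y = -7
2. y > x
Yes

Take x = -2, y = -1. Substituting into each constraint:
  (1) 2(-2) + 3(-1) = -7 ✓
  (2) -1 > -2 ✓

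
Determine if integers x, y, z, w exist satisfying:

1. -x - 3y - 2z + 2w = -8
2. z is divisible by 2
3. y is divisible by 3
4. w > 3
Yes

Take x = 16, y = 0, z = 0, w = 4. Substituting into each constraint:
  (1) (-16) - 3(0) - 2(0) + 2(4) = -8 ✓
  (2) 0 = 2 × 0, remainder 0 ✓
  (3) 0 = 3 × 0, remainder 0 ✓
  (4) 4 > 3 ✓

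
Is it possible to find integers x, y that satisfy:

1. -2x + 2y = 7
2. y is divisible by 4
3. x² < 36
No

Even the single constraint (-2x + 2y = 7) is infeasible over the integers.

  - -2x + 2y = 7: every term on the left is divisible by 2, so the LHS ≡ 0 (mod 2), but the RHS 7 is not — no integer solution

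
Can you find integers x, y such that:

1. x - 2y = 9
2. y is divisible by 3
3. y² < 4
Yes

Take x = 9, y = 0. Substituting into each constraint:
  (1) 9 - 2(0) = 9 ✓
  (2) 0 = 3 × 0, remainder 0 ✓
  (3) y² = (0)² = 0, and 0 < 4 ✓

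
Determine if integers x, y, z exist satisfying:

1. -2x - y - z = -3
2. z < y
Yes

Take x = 2, y = 0, z = -1. Substituting into each constraint:
  (1) -2(2) + 0 + 1 = -3 ✓
  (2) -1 < 0 ✓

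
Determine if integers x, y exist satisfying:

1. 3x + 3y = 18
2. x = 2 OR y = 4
Yes

Take x = 2, y = 4. Substituting into each constraint:
  (1) 3(2) + 3(4) = 18 ✓
  (2) x = 2, target 2 ✓ (first branch holds)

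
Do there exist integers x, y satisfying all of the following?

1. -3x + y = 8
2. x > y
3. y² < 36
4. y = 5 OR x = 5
No

A contradictory subset is {-3x + y = 8, x > y, y = 5 OR x = 5}. No integer assignment can satisfy these jointly:

  - -3x + y = 8: is a linear equation tying the variables together
  - x > y: bounds one variable relative to another variable
  - y = 5 OR x = 5: forces a choice: either y = 5 or x = 5

Split on the disjunction (y = 5 OR x = 5):
  • If y = 5: the equation forces x = -1, giving (y, x) = (5, -1), which violates x > y.
  • If x = 5: the equation forces y = 23, giving (x, y) = (5, 23), which violates x > y.
Both branches are infeasible, so the system has no integer solution.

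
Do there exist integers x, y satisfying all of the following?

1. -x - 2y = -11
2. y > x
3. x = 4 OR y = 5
Yes

Take x = 1, y = 5. Substituting into each constraint:
  (1) (-1) - 2(5) = -11 ✓
  (2) 5 > 1 ✓
  (3) y = 5, target 5 ✓ (second branch holds)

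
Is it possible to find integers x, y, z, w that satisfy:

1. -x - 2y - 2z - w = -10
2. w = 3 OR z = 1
Yes

Take x = 1, y = 3, z = 0, w = 3. Substituting into each constraint:
  (1) (-1) - 2(3) - 2(0) + (-3) = -10 ✓
  (2) w = 3, target 3 ✓ (first branch holds)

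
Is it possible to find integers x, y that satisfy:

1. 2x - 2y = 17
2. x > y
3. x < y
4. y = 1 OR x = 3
No

Even the single constraint (2x - 2y = 17) is infeasible over the integers.

  - 2x - 2y = 17: every term on the left is divisible by 2, so the LHS ≡ 0 (mod 2), but the RHS 17 is not — no integer solution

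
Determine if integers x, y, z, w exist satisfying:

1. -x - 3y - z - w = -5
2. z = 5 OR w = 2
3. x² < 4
Yes

Take x = 0, y = 0, z = 3, w = 2. Substituting into each constraint:
  (1) 0 - 3(0) + (-3) + (-2) = -5 ✓
  (2) w = 2, target 2 ✓ (second branch holds)
  (3) x² = (0)² = 0, and 0 < 4 ✓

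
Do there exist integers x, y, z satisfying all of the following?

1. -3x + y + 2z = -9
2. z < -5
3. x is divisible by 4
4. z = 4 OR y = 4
No

The full constraint system is jointly infeasible over the integers. Each constraint and what it forces:

  - -3x + y + 2z = -9: is a linear equation tying the variables together
  - z < -5: bounds one variable relative to a constant
  - x is divisible by 4: restricts x to multiples of 4
  - z = 4 OR y = 4: forces a choice: either z = 4 or y = 4

Split on the disjunction (z = 4 OR y = 4):
  • If z = 4: this contradicts the bound z ≤ -6.
  • If y = 4: with y = 4, writing x = 4x', every remaining term of the linear equation is divisible by 2, so the left side is ≡ 0 (mod 2); but the right side -13 ≡ 1 (mod 2). No integers can satisfy it.
Both branches are infeasible, so the system has no integer solution.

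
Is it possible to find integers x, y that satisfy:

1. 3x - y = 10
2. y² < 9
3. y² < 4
Yes

Take x = 3, y = -1. Substituting into each constraint:
  (1) 3(3) + 1 = 10 ✓
  (2) y² = (-1)² = 1, and 1 < 9 ✓
  (3) y² = (-1)² = 1, and 1 < 4 ✓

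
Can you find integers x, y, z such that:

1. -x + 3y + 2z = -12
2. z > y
Yes

Take x = 9, y = -1, z = 0. Substituting into each constraint:
  (1) (-9) + 3(-1) + 2(0) = -12 ✓
  (2) 0 > -1 ✓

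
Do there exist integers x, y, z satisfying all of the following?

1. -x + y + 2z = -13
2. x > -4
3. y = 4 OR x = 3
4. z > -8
Yes

Take x = 17, y = 4, z = 0. Substituting into each constraint:
  (1) (-17) + 4 + 2(0) = -13 ✓
  (2) 17 > -4 ✓
  (3) y = 4, target 4 ✓ (first branch holds)
  (4) 0 > -8 ✓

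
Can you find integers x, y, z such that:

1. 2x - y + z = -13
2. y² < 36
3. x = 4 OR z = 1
Yes

Take x = 4, y = 0, z = -21. Substituting into each constraint:
  (1) 2(4) + 0 + (-21) = -13 ✓
  (2) y² = (0)² = 0, and 0 < 36 ✓
  (3) x = 4, target 4 ✓ (first branch holds)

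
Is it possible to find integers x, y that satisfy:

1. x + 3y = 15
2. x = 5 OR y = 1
Yes

Take x = 12, y = 1. Substituting into each constraint:
  (1) 12 + 3(1) = 15 ✓
  (2) y = 1, target 1 ✓ (second branch holds)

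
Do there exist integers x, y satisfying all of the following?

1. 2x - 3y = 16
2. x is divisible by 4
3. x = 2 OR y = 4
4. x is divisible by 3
No

The full constraint system is jointly infeasible over the integers. Each constraint and what it forces:

  - 2x - 3y = 16: is a linear equation tying the variables together
  - x is divisible by 4: restricts x to multiples of 4
  - x = 2 OR y = 4: forces a choice: either x = 2 or y = 4
  - x is divisible by 3: restricts x to multiples of 3

Modular obstruction: writing x = 3x', every remaining term of the linear equation is divisible by 3, so the left side is ≡ 0 (mod 3); but the right side 16 ≡ 1 (mod 3). No integers can satisfy it.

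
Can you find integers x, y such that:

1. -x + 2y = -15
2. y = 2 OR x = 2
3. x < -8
No

The full constraint system is jointly infeasible over the integers. Each constraint and what it forces:

  - -x + 2y = -15: is a linear equation tying the variables together
  - y = 2 OR x = 2: forces a choice: either y = 2 or x = 2
  - x < -8: bounds one variable relative to a constant

Split on the disjunction (y = 2 OR x = 2):
  • If y = 2: the equation forces x = 19, which contradicts the bound x ≤ -9.
  • If x = 2: this contradicts the bound x ≤ -9.
Both branches are infeasible, so the system has no integer solution.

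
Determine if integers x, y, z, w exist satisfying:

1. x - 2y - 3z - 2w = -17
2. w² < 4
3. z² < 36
Yes

Take x = 0, y = 7, z = 1, w = 0. Substituting into each constraint:
  (1) 0 - 2(7) - 3(1) - 2(0) = -17 ✓
  (2) w² = (0)² = 0, and 0 < 4 ✓
  (3) z² = (1)² = 1, and 1 < 36 ✓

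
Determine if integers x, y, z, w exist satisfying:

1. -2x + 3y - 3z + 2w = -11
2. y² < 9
Yes

Take x = 0, y = 0, z = 1, w = -4. Substituting into each constraint:
  (1) -2(0) + 3(0) - 3(1) + 2(-4) = -11 ✓
  (2) y² = (0)² = 0, and 0 < 9 ✓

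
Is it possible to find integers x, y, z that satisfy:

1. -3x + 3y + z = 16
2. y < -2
Yes

Take x = -8, y = -3, z = 1. Substituting into each constraint:
  (1) -3(-8) + 3(-3) + 1 = 16 ✓
  (2) -3 < -2 ✓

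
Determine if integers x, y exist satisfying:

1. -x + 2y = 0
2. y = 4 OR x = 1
Yes

Take x = 8, y = 4. Substituting into each constraint:
  (1) (-8) + 2(4) = 0 ✓
  (2) y = 4, target 4 ✓ (first branch holds)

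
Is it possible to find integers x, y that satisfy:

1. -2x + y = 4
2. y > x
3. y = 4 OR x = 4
Yes

Take x = 0, y = 4. Substituting into each constraint:
  (1) -2(0) + 4 = 4 ✓
  (2) 4 > 0 ✓
  (3) y = 4, target 4 ✓ (first branch holds)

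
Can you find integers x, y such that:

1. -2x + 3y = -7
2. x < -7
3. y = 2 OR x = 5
No

The full constraint system is jointly infeasible over the integers. Each constraint and what it forces:

  - -2x + 3y = -7: is a linear equation tying the variables together
  - x < -7: bounds one variable relative to a constant
  - y = 2 OR x = 5: forces a choice: either y = 2 or x = 5

Split on the disjunction (y = 2 OR x = 5):
  • If y = 2: with y = 2, every remaining term of the linear equation is divisible by 2, so the left side is ≡ 0 (mod 2); but the right side -13 ≡ 1 (mod 2). No integers can satisfy it.
  • If x = 5: this contradicts the bound x ≤ -8.
Both branches are infeasible, so the system has no integer solution.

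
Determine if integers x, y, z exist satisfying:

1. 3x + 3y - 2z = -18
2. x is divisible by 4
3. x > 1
Yes

Take x = 4, y = -10, z = 0. Substituting into each constraint:
  (1) 3(4) + 3(-10) - 2(0) = -18 ✓
  (2) 4 = 4 × 1, remainder 0 ✓
  (3) 4 > 1 ✓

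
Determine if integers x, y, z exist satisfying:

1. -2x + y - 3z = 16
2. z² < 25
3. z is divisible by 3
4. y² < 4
Yes

Take x = -12, y = 1, z = 3. Substituting into each constraint:
  (1) -2(-12) + 1 - 3(3) = 16 ✓
  (2) z² = (3)² = 9, and 9 < 25 ✓
  (3) 3 = 3 × 1, remainder 0 ✓
  (4) y² = (1)² = 1, and 1 < 4 ✓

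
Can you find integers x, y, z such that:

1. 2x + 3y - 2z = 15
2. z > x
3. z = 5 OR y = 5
Yes

Take x = 2, y = 7, z = 5. Substituting into each constraint:
  (1) 2(2) + 3(7) - 2(5) = 15 ✓
  (2) 5 > 2 ✓
  (3) z = 5, target 5 ✓ (first branch holds)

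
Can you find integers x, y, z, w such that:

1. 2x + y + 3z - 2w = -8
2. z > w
Yes

Take x = 0, y = -11, z = 1, w = 0. Substituting into each constraint:
  (1) 2(0) + (-11) + 3(1) - 2(0) = -8 ✓
  (2) 1 > 0 ✓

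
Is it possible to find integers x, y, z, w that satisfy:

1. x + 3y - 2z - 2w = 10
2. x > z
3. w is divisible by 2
Yes

Take x = 1, y = 3, z = 0, w = 0. Substituting into each constraint:
  (1) 1 + 3(3) - 2(0) - 2(0) = 10 ✓
  (2) 1 > 0 ✓
  (3) 0 = 2 × 0, remainder 0 ✓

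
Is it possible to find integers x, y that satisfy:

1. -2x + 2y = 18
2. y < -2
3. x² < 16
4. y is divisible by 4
No

A contradictory subset is {-2x + 2y = 18, y < -2, x² < 16}. No integer assignment can satisfy these jointly:

  - -2x + 2y = 18: is a linear equation tying the variables together
  - y < -2: bounds one variable relative to a constant
  - x² < 16: restricts x to |x| ≤ 3

Range argument: with x ∈ [-3, 3], y ∈ [−∞, -3], the left side of the equation is at most 0, but the right side is 18 > 0. No integer solution exists.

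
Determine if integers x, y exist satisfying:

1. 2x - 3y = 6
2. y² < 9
Yes

Take x = 0, y = -2. Substituting into each constraint:
  (1) 2(0) - 3(-2) = 6 ✓
  (2) y² = (-2)² = 4, and 4 < 9 ✓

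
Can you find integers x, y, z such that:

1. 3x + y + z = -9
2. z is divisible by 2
Yes

Take x = 0, y = -9, z = 0. Substituting into each constraint:
  (1) 3(0) + (-9) + 0 = -9 ✓
  (2) 0 = 2 × 0, remainder 0 ✓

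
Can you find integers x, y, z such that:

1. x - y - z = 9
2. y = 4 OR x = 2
Yes

Take x = 2, y = 0, z = -7. Substituting into each constraint:
  (1) 2 + 0 + 7 = 9 ✓
  (2) x = 2, target 2 ✓ (second branch holds)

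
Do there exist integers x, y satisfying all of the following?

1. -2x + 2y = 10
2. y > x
Yes

Take x = 0, y = 5. Substituting into each constraint:
  (1) -2(0) + 2(5) = 10 ✓
  (2) 5 > 0 ✓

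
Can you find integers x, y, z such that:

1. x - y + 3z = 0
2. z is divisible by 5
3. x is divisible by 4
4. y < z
Yes

Take x = -4, y = -4, z = 0. Substituting into each constraint:
  (1) (-4) + 4 + 3(0) = 0 ✓
  (2) 0 = 5 × 0, remainder 0 ✓
  (3) -4 = 4 × -1, remainder 0 ✓
  (4) -4 < 0 ✓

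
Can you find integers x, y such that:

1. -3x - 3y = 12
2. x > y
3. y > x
No

A contradictory subset is {x > y, y > x}. No integer assignment can satisfy these jointly:

  - x > y: bounds one variable relative to another variable
  - y > x: bounds one variable relative to another variable

Direct contradiction: x > y and y > x cannot both hold.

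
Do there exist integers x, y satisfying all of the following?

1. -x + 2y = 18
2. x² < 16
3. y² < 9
No

The full constraint system is jointly infeasible over the integers. Each constraint and what it forces:

  - -x + 2y = 18: is a linear equation tying the variables together
  - x² < 16: restricts x to |x| ≤ 3
  - y² < 9: restricts y to |y| ≤ 2

Range argument: with x ∈ [-3, 3], y ∈ [-2, 2], the left side of the equation is at most 7, but the right side is 18 > 7. No integer solution exists.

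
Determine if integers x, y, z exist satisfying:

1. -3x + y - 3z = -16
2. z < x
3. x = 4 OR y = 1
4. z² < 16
Yes

Take x = 4, y = 2, z = 2. Substituting into each constraint:
  (1) -3(4) + 2 - 3(2) = -16 ✓
  (2) 2 < 4 ✓
  (3) x = 4, target 4 ✓ (first branch holds)
  (4) z² = (2)² = 4, and 4 < 16 ✓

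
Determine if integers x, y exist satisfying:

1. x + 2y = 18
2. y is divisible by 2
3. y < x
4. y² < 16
Yes

Take x = 18, y = 0. Substituting into each constraint:
  (1) 18 + 2(0) = 18 ✓
  (2) 0 = 2 × 0, remainder 0 ✓
  (3) 0 < 18 ✓
  (4) y² = (0)² = 0, and 0 < 16 ✓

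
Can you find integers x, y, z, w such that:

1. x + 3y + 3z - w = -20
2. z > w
Yes

Take x = -21, y = 0, z = 0, w = -1. Substituting into each constraint:
  (1) (-21) + 3(0) + 3(0) + 1 = -20 ✓
  (2) 0 > -1 ✓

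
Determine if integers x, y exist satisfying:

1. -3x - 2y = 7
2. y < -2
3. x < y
No

The full constraint system is jointly infeasible over the integers. Each constraint and what it forces:

  - -3x - 2y = 7: is a linear equation tying the variables together
  - y < -2: bounds one variable relative to a constant
  - x < y: bounds one variable relative to another variable

Propagating the comparison: x < y and y ≤ -3 give x ≤ -4. Range argument: with x ∈ [−∞, -4], y ∈ [−∞, -3], the left side of the equation is at least 18, but the right side is 7 < 18. No integer solution exists.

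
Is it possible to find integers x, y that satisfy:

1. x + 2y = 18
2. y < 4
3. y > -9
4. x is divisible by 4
Yes

Take x = 12, y = 3. Substituting into each constraint:
  (1) 12 + 2(3) = 18 ✓
  (2) 3 < 4 ✓
  (3) 3 > -9 ✓
  (4) 12 = 4 × 3, remainder 0 ✓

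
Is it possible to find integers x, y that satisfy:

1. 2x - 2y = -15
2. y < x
No

Even the single constraint (2x - 2y = -15) is infeasible over the integers.

  - 2x - 2y = -15: every term on the left is divisible by 2, so the LHS ≡ 0 (mod 2), but the RHS -15 is not — no integer solution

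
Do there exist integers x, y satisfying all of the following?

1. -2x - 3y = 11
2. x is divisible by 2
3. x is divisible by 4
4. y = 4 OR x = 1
No

A contradictory subset is {-2x - 3y = 11, y = 4 OR x = 1}. No integer assignment can satisfy these jointly:

  - -2x - 3y = 11: is a linear equation tying the variables together
  - y = 4 OR x = 1: forces a choice: either y = 4 or x = 1

Split on the disjunction (y = 4 OR x = 1):
  • If y = 4: with y = 4, every remaining term of the linear equation is divisible by 2, so the left side is ≡ 0 (mod 2); but the right side 23 ≡ 1 (mod 2). No integers can satisfy it.
  • If x = 1: with x = 1, every remaining term of the linear equation is divisible by 3, so the left side is ≡ 0 (mod 3); but the right side 13 ≡ 1 (mod 3). No integers can satisfy it.
Both branches are infeasible, so the system has no integer solution.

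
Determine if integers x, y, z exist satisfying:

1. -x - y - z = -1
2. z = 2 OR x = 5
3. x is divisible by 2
Yes

Take x = 6, y = -7, z = 2. Substituting into each constraint:
  (1) (-6) + 7 + (-2) = -1 ✓
  (2) z = 2, target 2 ✓ (first branch holds)
  (3) 6 = 2 × 3, remainder 0 ✓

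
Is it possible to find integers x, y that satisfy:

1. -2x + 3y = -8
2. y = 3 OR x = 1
Yes

Take x = 1, y = -2. Substituting into each constraint:
  (1) -2(1) + 3(-2) = -8 ✓
  (2) x = 1, target 1 ✓ (second branch holds)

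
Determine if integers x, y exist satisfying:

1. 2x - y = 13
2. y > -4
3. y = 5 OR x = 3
Yes

Take x = 9, y = 5. Substituting into each constraint:
  (1) 2(9) + (-5) = 13 ✓
  (2) 5 > -4 ✓
  (3) y = 5, target 5 ✓ (first branch holds)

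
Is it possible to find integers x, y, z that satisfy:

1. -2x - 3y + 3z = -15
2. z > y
Yes

Take x = 9, y = -1, z = 0. Substituting into each constraint:
  (1) -2(9) - 3(-1) + 3(0) = -15 ✓
  (2) 0 > -1 ✓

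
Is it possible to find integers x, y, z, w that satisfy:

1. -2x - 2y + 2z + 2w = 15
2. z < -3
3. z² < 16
No

Even the single constraint (-2x - 2y + 2z + 2w = 15) is infeasible over the integers.

  - -2x - 2y + 2z + 2w = 15: every term on the left is divisible by 2, so the LHS ≡ 0 (mod 2), but the RHS 15 is not — no integer solution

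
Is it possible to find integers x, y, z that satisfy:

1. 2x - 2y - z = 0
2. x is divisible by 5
Yes

Take x = 0, y = 0, z = 0. Substituting into each constraint:
  (1) 2(0) - 2(0) + 0 = 0 ✓
  (2) 0 = 5 × 0, remainder 0 ✓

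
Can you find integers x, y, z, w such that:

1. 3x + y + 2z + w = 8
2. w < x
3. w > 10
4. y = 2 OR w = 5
Yes

Take x = 13, y = 2, z = -22, w = 11. Substituting into each constraint:
  (1) 3(13) + 2 + 2(-22) + 11 = 8 ✓
  (2) 11 < 13 ✓
  (3) 11 > 10 ✓
  (4) y = 2, target 2 ✓ (first branch holds)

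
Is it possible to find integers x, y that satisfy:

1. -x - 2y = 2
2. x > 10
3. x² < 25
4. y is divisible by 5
No

A contradictory subset is {x > 10, x² < 25}. No integer assignment can satisfy these jointly:

  - x > 10: bounds one variable relative to a constant
  - x² < 25: restricts x to |x| ≤ 4

Direct contradiction: the bounds on x require x ≥ 11 and x ≤ 4 simultaneously, which is empty.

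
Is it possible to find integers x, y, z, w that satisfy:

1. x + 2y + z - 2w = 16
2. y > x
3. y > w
Yes

Take x = -1, y = 0, z = 15, w = -1. Substituting into each constraint:
  (1) (-1) + 2(0) + 15 - 2(-1) = 16 ✓
  (2) 0 > -1 ✓
  (3) 0 > -1 ✓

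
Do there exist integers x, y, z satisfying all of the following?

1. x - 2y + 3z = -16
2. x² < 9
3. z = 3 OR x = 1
Yes

Take x = 1, y = 13, z = 3. Substituting into each constraint:
  (1) 1 - 2(13) + 3(3) = -16 ✓
  (2) x² = (1)² = 1, and 1 < 9 ✓
  (3) z = 3, target 3 ✓ (first branch holds)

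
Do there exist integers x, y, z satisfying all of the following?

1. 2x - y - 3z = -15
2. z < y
Yes

Take x = -9, y = 0, z = -1. Substituting into each constraint:
  (1) 2(-9) + 0 - 3(-1) = -15 ✓
  (2) -1 < 0 ✓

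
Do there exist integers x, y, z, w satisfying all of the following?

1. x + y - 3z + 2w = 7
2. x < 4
Yes

Take x = 1, y = 0, z = 0, w = 3. Substituting into each constraint:
  (1) 1 + 0 - 3(0) + 2(3) = 7 ✓
  (2) 1 < 4 ✓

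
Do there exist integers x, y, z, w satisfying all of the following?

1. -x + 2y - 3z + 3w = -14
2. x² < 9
Yes

Take x = 0, y = 2, z = 0, w = -6. Substituting into each constraint:
  (1) 0 + 2(2) - 3(0) + 3(-6) = -14 ✓
  (2) x² = (0)² = 0, and 0 < 9 ✓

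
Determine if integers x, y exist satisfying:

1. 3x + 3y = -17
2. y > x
No

Even the single constraint (3x + 3y = -17) is infeasible over the integers.

  - 3x + 3y = -17: every term on the left is divisible by 3, so the LHS ≡ 0 (mod 3), but the RHS -17 is not — no integer solution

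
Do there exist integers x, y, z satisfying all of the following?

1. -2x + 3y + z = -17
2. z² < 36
Yes

Take x = 1, y = -5, z = 0. Substituting into each constraint:
  (1) -2(1) + 3(-5) + 0 = -17 ✓
  (2) z² = (0)² = 0, and 0 < 36 ✓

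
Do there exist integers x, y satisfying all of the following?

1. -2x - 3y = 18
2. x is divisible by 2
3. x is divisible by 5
Yes

Take x = 0, y = -6. Substituting into each constraint:
  (1) -2(0) - 3(-6) = 18 ✓
  (2) 0 = 2 × 0, remainder 0 ✓
  (3) 0 = 5 × 0, remainder 0 ✓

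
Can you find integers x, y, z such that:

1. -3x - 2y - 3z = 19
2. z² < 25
Yes

Take x = 1, y = -11, z = 0. Substituting into each constraint:
  (1) -3(1) - 2(-11) - 3(0) = 19 ✓
  (2) z² = (0)² = 0, and 0 < 25 ✓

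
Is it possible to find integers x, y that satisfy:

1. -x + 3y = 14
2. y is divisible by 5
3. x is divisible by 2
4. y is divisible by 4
Yes

Take x = -14, y = 0. Substituting into each constraint:
  (1) 14 + 3(0) = 14 ✓
  (2) 0 = 5 × 0, remainder 0 ✓
  (3) -14 = 2 × -7, remainder 0 ✓
  (4) 0 = 4 × 0, remainder 0 ✓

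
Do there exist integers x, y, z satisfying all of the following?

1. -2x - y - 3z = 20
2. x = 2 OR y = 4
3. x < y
Yes

Take x = 0, y = 4, z = -8. Substituting into each constraint:
  (1) -2(0) + (-4) - 3(-8) = 20 ✓
  (2) y = 4, target 4 ✓ (second branch holds)
  (3) 0 < 4 ✓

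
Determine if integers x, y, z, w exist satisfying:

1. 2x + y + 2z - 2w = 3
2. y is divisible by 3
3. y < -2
Yes

Take x = 0, y = -3, z = 0, w = -3. Substituting into each constraint:
  (1) 2(0) + (-3) + 2(0) - 2(-3) = 3 ✓
  (2) -3 = 3 × -1, remainder 0 ✓
  (3) -3 < -2 ✓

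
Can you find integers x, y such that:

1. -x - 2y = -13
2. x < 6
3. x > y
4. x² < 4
No

A contradictory subset is {-x - 2y = -13, x > y, x² < 4}. No integer assignment can satisfy these jointly:

  - -x - 2y = -13: is a linear equation tying the variables together
  - x > y: bounds one variable relative to another variable
  - x² < 4: restricts x to |x| ≤ 1

Propagating the comparison: y < x and x ≤ 1 give y ≤ 0. Range argument: with x ∈ [-1, 1], y ∈ [−∞, 0], the left side of the equation is at least -1, but the right side is -13 < -1. No integer solution exists.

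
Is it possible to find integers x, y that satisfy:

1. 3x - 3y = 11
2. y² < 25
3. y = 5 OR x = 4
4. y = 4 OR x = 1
No

Even the single constraint (3x - 3y = 11) is infeasible over the integers.

  - 3x - 3y = 11: every term on the left is divisible by 3, so the LHS ≡ 0 (mod 3), but the RHS 11 is not — no integer solution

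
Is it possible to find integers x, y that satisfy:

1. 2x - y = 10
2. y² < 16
Yes

Take x = 5, y = 0. Substituting into each constraint:
  (1) 2(5) + 0 = 10 ✓
  (2) y² = (0)² = 0, and 0 < 16 ✓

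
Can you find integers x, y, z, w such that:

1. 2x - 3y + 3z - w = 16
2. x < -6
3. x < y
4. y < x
No

A contradictory subset is {x < y, y < x}. No integer assignment can satisfy these jointly:

  - x < y: bounds one variable relative to another variable
  - y < x: bounds one variable relative to another variable

Direct contradiction: y > x and x > y cannot both hold.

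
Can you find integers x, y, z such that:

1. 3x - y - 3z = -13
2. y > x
Yes

Take x = 0, y = 1, z = 4. Substituting into each constraint:
  (1) 3(0) + (-1) - 3(4) = -13 ✓
  (2) 1 > 0 ✓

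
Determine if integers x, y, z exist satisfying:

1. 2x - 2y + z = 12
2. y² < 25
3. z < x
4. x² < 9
Yes

Take x = 2, y = -4, z = 0. Substituting into each constraint:
  (1) 2(2) - 2(-4) + 0 = 12 ✓
  (2) y² = (-4)² = 16, and 16 < 25 ✓
  (3) 0 < 2 ✓
  (4) x² = (2)² = 4, and 4 < 9 ✓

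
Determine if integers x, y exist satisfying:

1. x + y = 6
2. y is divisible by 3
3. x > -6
Yes

Take x = 6, y = 0. Substituting into each constraint:
  (1) 6 + 0 = 6 ✓
  (2) 0 = 3 × 0, remainder 0 ✓
  (3) 6 > -6 ✓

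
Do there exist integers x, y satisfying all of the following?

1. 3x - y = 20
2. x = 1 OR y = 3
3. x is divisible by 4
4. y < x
No

A contradictory subset is {3x - y = 20, x = 1 OR y = 3, x is divisible by 4}. No integer assignment can satisfy these jointly:

  - 3x - y = 20: is a linear equation tying the variables together
  - x = 1 OR y = 3: forces a choice: either x = 1 or y = 3
  - x is divisible by 4: restricts x to multiples of 4

Split on the disjunction (x = 1 OR y = 3):
  • If x = 1: this contradicts the divisibility constraint — 1 is not a multiple of 4.
  • If y = 3: with y = 3, writing x = 4x', every remaining term of the linear equation is divisible by 12, so the left side is ≡ 0 (mod 12); but the right side 23 ≡ 11 (mod 12). No integers can satisfy it.
Both branches are infeasible, so the system has no integer solution.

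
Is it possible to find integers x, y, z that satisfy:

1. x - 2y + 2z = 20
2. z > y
Yes

Take x = 18, y = 0, z = 1. Substituting into each constraint:
  (1) 18 - 2(0) + 2(1) = 20 ✓
  (2) 1 > 0 ✓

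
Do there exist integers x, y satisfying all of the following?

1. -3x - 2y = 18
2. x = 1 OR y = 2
No

The full constraint system is jointly infeasible over the integers. Each constraint and what it forces:

  - -3x - 2y = 18: is a linear equation tying the variables together
  - x = 1 OR y = 2: forces a choice: either x = 1 or y = 2

Split on the disjunction (x = 1 OR y = 2):
  • If x = 1: with x = 1, every remaining term of the linear equation is divisible by 2, so the left side is ≡ 0 (mod 2); but the right side 21 ≡ 1 (mod 2). No integers can satisfy it.
  • If y = 2: with y = 2, every remaining term of the linear equation is divisible by 3, so the left side is ≡ 0 (mod 3); but the right side 22 ≡ 1 (mod 3). No integers can satisfy it.
Both branches are infeasible, so the system has no integer solution.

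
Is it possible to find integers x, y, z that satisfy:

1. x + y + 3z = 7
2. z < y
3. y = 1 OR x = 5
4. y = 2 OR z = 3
Yes

Take x = 5, y = 2, z = 0. Substituting into each constraint:
  (1) 5 + 2 + 3(0) = 7 ✓
  (2) 0 < 2 ✓
  (3) x = 5, target 5 ✓ (second branch holds)
  (4) y = 2, target 2 ✓ (first branch holds)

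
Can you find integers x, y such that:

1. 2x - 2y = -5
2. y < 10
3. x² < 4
No

Even the single constraint (2x - 2y = -5) is infeasible over the integers.

  - 2x - 2y = -5: every term on the left is divisible by 2, so the LHS ≡ 0 (mod 2), but the RHS -5 is not — no integer solution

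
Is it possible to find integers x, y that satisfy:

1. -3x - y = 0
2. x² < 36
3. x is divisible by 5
Yes

Take x = 0, y = 0. Substituting into each constraint:
  (1) -3(0) + 0 = 0 ✓
  (2) x² = (0)² = 0, and 0 < 36 ✓
  (3) 0 = 5 × 0, remainder 0 ✓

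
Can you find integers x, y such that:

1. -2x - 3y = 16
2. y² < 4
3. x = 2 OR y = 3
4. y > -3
No

The full constraint system is jointly infeasible over the integers. Each constraint and what it forces:

  - -2x - 3y = 16: is a linear equation tying the variables together
  - y² < 4: restricts y to |y| ≤ 1
  - x = 2 OR y = 3: forces a choice: either x = 2 or y = 3
  - y > -3: bounds one variable relative to a constant

Split on the disjunction (x = 2 OR y = 3):
  • If x = 2: with x = 2, every remaining term of the linear equation is divisible by 3, so the left side is ≡ 0 (mod 3); but the right side 20 ≡ 2 (mod 3). No integers can satisfy it.
  • If y = 3: this contradicts y² < 4, which requires |y| ≤ 1.
Both branches are infeasible, so the system has no integer solution.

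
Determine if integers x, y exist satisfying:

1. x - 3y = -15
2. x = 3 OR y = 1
Yes

Take x = 3, y = 6. Substituting into each constraint:
  (1) 3 - 3(6) = -15 ✓
  (2) x = 3, target 3 ✓ (first branch holds)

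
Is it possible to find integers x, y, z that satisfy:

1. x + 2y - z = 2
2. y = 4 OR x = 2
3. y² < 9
Yes

Take x = 2, y = 0, z = 0. Substituting into each constraint:
  (1) 2 + 2(0) + 0 = 2 ✓
  (2) x = 2, target 2 ✓ (second branch holds)
  (3) y² = (0)² = 0, and 0 < 9 ✓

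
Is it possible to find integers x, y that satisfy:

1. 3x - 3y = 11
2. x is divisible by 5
No

Even the single constraint (3x - 3y = 11) is infeasible over the integers.

  - 3x - 3y = 11: every term on the left is divisible by 3, so the LHS ≡ 0 (mod 3), but the RHS 11 is not — no integer solution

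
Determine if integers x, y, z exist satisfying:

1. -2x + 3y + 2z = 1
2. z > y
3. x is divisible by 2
Yes

Take x = -2, y = -1, z = 0. Substituting into each constraint:
  (1) -2(-2) + 3(-1) + 2(0) = 1 ✓
  (2) 0 > -1 ✓
  (3) -2 = 2 × -1, remainder 0 ✓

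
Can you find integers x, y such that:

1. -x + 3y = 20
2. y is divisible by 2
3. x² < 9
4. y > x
Yes

Take x = -2, y = 6. Substituting into each constraint:
  (1) 2 + 3(6) = 20 ✓
  (2) 6 = 2 × 3, remainder 0 ✓
  (3) x² = (-2)² = 4, and 4 < 9 ✓
  (4) 6 > -2 ✓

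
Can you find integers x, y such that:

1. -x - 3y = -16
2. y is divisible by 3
Yes

Take x = 16, y = 0. Substituting into each constraint:
  (1) (-16) - 3(0) = -16 ✓
  (2) 0 = 3 × 0, remainder 0 ✓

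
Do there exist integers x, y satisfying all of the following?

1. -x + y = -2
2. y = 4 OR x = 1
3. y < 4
Yes

Take x = 1, y = -1. Substituting into each constraint:
  (1) (-1) + (-1) = -2 ✓
  (2) x = 1, target 1 ✓ (second branch holds)
  (3) -1 < 4 ✓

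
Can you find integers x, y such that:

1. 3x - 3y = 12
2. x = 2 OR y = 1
Yes

Take x = 5, y = 1. Substituting into each constraint:
  (1) 3(5) - 3(1) = 12 ✓
  (2) y = 1, target 1 ✓ (second branch holds)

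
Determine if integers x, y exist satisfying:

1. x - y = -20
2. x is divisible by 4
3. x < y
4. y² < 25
Yes

Take x = -16, y = 4. Substituting into each constraint:
  (1) (-16) + (-4) = -20 ✓
  (2) -16 = 4 × -4, remainder 0 ✓
  (3) -16 < 4 ✓
  (4) y² = (4)² = 16, and 16 < 25 ✓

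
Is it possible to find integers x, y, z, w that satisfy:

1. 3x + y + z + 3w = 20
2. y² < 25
Yes

Take x = 6, y = 0, z = 2, w = 0. Substituting into each constraint:
  (1) 3(6) + 0 + 2 + 3(0) = 20 ✓
  (2) y² = (0)² = 0, and 0 < 25 ✓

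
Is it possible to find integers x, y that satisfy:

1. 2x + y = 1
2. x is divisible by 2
Yes

Take x = 0, y = 1. Substituting into each constraint:
  (1) 2(0) + 1 = 1 ✓
  (2) 0 = 2 × 0, remainder 0 ✓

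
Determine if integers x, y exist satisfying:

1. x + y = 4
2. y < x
Yes

Take x = 4, y = 0. Substituting into each constraint:
  (1) 4 + 0 = 4 ✓
  (2) 0 < 4 ✓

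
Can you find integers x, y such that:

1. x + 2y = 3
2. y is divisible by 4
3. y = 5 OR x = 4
No

The full constraint system is jointly infeasible over the integers. Each constraint and what it forces:

  - x + 2y = 3: is a linear equation tying the variables together
  - y is divisible by 4: restricts y to multiples of 4
  - y = 5 OR x = 4: forces a choice: either y = 5 or x = 4

Split on the disjunction (y = 5 OR x = 4):
  • If y = 5: this contradicts the divisibility constraint — 5 is not a multiple of 4.
  • If x = 4: with x = 4, writing y = 4y', every remaining term of the linear equation is divisible by 8, so the left side is ≡ 0 (mod 8); but the right side -1 ≡ 7 (mod 8). No integers can satisfy it.
Both branches are infeasible, so the system has no integer solution.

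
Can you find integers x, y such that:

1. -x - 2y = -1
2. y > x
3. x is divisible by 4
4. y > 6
No

A contradictory subset is {-x - 2y = -1, x is divisible by 4}. No integer assignment can satisfy these jointly:

  - -x - 2y = -1: is a linear equation tying the variables together
  - x is divisible by 4: restricts x to multiples of 4

Modular obstruction: writing x = 4x', every remaining term of the linear equation is divisible by 2, so the left side is ≡ 0 (mod 2); but the right side -1 ≡ 1 (mod 2). No integers can satisfy it.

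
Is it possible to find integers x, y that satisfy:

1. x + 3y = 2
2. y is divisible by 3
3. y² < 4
Yes

Take x = 2, y = 0. Substituting into each constraint:
  (1) 2 + 3(0) = 2 ✓
  (2) 0 = 3 × 0, remainder 0 ✓
  (3) y² = (0)² = 0, and 0 < 4 ✓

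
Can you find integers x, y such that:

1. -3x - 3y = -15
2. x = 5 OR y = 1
Yes

Take x = 5, y = 0. Substituting into each constraint:
  (1) -3(5) - 3(0) = -15 ✓
  (2) x = 5, target 5 ✓ (first branch holds)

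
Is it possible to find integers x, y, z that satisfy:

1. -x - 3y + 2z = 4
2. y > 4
Yes

Take x = 0, y = 6, z = 11. Substituting into each constraint:
  (1) 0 - 3(6) + 2(11) = 4 ✓
  (2) 6 > 4 ✓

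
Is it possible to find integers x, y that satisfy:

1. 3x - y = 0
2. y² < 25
Yes

Take x = 0, y = 0. Substituting into each constraint:
  (1) 3(0) + 0 = 0 ✓
  (2) y² = (0)² = 0, and 0 < 25 ✓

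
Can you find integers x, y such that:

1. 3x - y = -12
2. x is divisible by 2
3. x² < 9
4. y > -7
Yes

Take x = 0, y = 12. Substituting into each constraint:
  (1) 3(0) + (-12) = -12 ✓
  (2) 0 = 2 × 0, remainder 0 ✓
  (3) x² = (0)² = 0, and 0 < 9 ✓
  (4) 12 > -7 ✓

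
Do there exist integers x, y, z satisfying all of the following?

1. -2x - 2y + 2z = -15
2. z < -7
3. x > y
No

Even the single constraint (-2x - 2y + 2z = -15) is infeasible over the integers.

  - -2x - 2y + 2z = -15: every term on the left is divisible by 2, so the LHS ≡ 0 (mod 2), but the RHS -15 is not — no integer solution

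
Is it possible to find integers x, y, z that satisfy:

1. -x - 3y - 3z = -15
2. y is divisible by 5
Yes

Take x = 0, y = 0, z = 5. Substituting into each constraint:
  (1) 0 - 3(0) - 3(5) = -15 ✓
  (2) 0 = 5 × 0, remainder 0 ✓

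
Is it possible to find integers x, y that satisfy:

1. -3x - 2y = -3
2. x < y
Yes

Take x = -1, y = 3. Substituting into each constraint:
  (1) -3(-1) - 2(3) = -3 ✓
  (2) -1 < 3 ✓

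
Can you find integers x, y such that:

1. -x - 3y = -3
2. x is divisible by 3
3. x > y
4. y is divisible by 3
Yes

Take x = 3, y = 0. Substituting into each constraint:
  (1) (-3) - 3(0) = -3 ✓
  (2) 3 = 3 × 1, remainder 0 ✓
  (3) 3 > 0 ✓
  (4) 0 = 3 × 0, remainder 0 ✓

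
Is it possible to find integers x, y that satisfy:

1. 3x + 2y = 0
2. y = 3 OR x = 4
Yes

Take x = 4, y = -6. Substituting into each constraint:
  (1) 3(4) + 2(-6) = 0 ✓
  (2) x = 4, target 4 ✓ (second branch holds)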